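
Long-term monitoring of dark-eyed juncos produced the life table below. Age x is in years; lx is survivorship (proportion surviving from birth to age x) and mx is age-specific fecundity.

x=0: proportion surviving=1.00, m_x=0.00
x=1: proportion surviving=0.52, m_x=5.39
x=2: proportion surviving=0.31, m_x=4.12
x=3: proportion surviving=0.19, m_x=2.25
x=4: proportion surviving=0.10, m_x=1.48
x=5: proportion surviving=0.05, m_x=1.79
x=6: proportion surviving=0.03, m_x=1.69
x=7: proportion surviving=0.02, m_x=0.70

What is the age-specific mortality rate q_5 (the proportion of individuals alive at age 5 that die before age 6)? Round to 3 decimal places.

0.400

q_5 = (l_5 − l_6) / l_5 = (0.05 − 0.03) / 0.05
     = 0.02 / 0.05 = 0.4 → 0.400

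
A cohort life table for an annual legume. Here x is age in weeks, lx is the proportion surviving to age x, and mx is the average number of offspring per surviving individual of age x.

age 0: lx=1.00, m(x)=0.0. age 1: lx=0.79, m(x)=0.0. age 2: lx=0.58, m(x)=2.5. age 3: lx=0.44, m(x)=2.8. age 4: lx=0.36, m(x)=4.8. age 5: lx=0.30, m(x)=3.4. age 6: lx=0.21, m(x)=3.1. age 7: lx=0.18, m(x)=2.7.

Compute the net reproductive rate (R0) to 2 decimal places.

6.57

lx·mx by age: 0, 0, 1.45, 1.232, 1.728, 1.02, 0.651, 0.486
R0 = Σ lx·mx = 6.567 → 6.57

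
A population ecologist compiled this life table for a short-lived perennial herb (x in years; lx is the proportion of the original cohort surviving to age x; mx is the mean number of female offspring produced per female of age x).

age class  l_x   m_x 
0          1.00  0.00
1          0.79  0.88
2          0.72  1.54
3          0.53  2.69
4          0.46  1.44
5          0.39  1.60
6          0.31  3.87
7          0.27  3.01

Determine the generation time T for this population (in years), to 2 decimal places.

lx·mx: 0, 0.6952, 1.1088, 1.4257, 0.6624, 0.624, 1.1997, 0.8127 → R0 = 6.5285
x·lx·mx: 0, 0.6952, 2.2176, 4.2771, 2.6496, 3.12, 7.1982, 5.6889 → Σ = 25.8466
T = 25.8466 / 6.5285 = 3.959041… → 3.96

3.96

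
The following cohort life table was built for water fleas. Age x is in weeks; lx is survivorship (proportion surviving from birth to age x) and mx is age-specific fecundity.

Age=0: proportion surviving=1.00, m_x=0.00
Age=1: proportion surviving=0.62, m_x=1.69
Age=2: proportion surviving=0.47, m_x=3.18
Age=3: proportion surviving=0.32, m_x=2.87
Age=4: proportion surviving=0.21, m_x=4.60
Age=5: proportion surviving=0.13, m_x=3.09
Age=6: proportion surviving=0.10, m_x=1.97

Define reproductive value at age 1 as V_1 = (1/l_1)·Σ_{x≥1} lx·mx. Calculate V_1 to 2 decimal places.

lx·mx for x ≥ 1: 1.0478, 1.4946, 0.9184, 0.966, 0.4017, 0.197 → sum = 5.0255
V_1 = 5.0255 / l_1 = 5.0255 / 0.62 = 8.105645… → 8.11

8.11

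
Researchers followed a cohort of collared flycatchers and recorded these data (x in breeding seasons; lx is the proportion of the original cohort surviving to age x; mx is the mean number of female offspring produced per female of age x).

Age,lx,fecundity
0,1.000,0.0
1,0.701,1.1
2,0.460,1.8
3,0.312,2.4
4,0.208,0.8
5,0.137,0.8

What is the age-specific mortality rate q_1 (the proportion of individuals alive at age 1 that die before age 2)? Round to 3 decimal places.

q_1 = (l_1 − l_2) / l_1 = (0.701 − 0.46) / 0.701
     = 0.241 / 0.701 = 0.343795… → 0.344

0.344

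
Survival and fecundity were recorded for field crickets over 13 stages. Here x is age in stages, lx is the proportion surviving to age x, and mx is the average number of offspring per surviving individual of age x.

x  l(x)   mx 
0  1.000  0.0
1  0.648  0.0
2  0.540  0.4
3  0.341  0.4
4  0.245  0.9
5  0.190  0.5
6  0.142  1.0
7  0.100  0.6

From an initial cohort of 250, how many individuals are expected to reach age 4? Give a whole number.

61

Expected survivors = N0 · l_4 = 250 × 0.245 = 61.25 → 61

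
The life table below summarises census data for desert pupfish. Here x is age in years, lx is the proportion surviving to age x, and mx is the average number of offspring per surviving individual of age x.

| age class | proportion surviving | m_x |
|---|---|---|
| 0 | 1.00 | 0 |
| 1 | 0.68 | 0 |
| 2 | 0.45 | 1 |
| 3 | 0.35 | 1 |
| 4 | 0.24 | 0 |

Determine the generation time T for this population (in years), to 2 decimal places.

2.44

lx·mx: 0, 0, 0.45, 0.35, 0 → R0 = 0.8
x·lx·mx: 0, 0, 0.9, 1.05, 0 → Σ = 1.95
T = 1.95 / 0.8 = 2.4375 → 2.44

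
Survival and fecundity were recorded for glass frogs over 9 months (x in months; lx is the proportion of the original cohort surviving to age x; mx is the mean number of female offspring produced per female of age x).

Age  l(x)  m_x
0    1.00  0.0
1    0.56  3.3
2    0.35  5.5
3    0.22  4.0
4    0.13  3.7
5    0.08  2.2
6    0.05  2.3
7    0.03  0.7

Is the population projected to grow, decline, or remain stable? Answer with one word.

growing

R0 = Σ lx·mx = 0 + 1.848 + 1.925 + 0.88 + 0.481 + 0.176 + 0.115 + 0.021 = 5.446
R0 > 1, so the population is growing.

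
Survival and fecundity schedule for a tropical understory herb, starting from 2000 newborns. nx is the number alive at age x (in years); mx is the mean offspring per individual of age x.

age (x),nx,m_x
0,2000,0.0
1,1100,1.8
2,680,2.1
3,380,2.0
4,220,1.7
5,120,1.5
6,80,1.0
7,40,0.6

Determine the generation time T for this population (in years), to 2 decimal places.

2.11

lx = nx/n0 = nx/2000: 1, 0.55, 0.34, 0.19, 0.11, 0.06, 0.04, 0.02
lx·mx: 0, 0.99, 0.714, 0.38, 0.187, 0.09, 0.04, 0.012 → R0 = 2.413
x·lx·mx: 0, 0.99, 1.428, 1.14, 0.748, 0.45, 0.24, 0.084 → Σ = 5.08
T = 5.08 / 2.413 = 2.105263… → 2.11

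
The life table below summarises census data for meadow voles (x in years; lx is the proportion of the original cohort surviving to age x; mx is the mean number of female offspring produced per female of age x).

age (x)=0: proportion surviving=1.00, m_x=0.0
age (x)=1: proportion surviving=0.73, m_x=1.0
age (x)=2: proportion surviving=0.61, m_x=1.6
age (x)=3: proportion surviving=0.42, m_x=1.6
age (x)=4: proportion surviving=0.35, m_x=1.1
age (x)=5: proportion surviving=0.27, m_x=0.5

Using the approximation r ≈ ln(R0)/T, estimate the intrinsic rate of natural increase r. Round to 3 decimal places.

R0 = Σ lx·mx = 0 + 0.73 + 0.976 + 0.672 + 0.385 + 0.135 = 2.898
Σ x·lx·mx = 6.913; T = 6.913/2.898 = 2.38544…
r ≈ ln(R0)/T = ln(2.898)/2.38544… = 0.44605… → 0.446

0.446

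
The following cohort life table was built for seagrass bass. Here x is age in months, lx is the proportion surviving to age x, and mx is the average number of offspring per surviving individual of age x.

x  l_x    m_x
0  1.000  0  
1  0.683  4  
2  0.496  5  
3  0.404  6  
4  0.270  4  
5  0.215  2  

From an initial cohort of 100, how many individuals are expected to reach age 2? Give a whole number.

50

Expected survivors = N0 · l_2 = 100 × 0.496 = 49.6 → 50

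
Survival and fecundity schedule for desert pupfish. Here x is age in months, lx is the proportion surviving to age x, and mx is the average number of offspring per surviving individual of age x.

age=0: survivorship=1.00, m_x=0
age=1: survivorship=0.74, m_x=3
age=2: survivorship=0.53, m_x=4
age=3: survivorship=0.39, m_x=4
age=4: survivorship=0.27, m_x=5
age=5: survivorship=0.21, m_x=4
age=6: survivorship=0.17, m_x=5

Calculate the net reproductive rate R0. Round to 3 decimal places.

8.940

lx·mx by age: 0, 2.22, 2.12, 1.56, 1.35, 0.84, 0.85
R0 = Σ lx·mx = 8.94 → 8.940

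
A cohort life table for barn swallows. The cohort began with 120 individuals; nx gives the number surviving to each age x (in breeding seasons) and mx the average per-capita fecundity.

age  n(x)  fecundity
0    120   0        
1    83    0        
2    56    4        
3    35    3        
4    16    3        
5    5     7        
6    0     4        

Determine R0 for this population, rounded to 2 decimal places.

3.43

lx = nx/n0 = nx/120: 1, 0.69167…, 0.46667…, 0.29167…, 0.13333…, 0.04167…, 0
lx·mx by age: 0, 0, 1.866667…, 0.875…, 0.4…, 0.291667…, 0
R0 = Σ lx·mx = 3.433333… → 3.43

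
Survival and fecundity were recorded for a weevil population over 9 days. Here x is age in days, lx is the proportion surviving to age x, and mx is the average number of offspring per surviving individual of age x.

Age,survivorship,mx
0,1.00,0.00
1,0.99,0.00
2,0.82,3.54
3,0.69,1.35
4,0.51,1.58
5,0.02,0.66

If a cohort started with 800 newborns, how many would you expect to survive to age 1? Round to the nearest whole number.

792

Expected survivors = N0 · l_1 = 800 × 0.99 = 792 → 792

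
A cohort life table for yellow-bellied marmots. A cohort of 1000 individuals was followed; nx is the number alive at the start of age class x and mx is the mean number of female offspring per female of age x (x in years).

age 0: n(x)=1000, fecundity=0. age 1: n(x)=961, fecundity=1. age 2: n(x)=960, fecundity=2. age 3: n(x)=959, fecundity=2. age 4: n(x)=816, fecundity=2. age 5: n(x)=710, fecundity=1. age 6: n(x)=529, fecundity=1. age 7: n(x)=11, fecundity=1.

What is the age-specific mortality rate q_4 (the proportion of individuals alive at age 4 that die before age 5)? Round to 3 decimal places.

0.130

lx = nx/n0 = nx/1000: 1, 0.961, 0.96, 0.959, 0.816, 0.71, 0.529, 0.011
q_4 = (l_4 − l_5) / l_4 = (0.816 − 0.71) / 0.816
     = 0.106 / 0.816 = 0.129902… → 0.130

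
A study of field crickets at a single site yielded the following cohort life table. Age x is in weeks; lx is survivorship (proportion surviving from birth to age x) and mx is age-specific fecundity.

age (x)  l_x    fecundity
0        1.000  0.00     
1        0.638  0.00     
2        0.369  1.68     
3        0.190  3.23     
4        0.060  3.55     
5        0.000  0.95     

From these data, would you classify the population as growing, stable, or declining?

growing

R0 = Σ lx·mx = 0 + 0 + 0.61992 + 0.6137 + 0.213 + 0 = 1.44662
R0 > 1, so the population is growing.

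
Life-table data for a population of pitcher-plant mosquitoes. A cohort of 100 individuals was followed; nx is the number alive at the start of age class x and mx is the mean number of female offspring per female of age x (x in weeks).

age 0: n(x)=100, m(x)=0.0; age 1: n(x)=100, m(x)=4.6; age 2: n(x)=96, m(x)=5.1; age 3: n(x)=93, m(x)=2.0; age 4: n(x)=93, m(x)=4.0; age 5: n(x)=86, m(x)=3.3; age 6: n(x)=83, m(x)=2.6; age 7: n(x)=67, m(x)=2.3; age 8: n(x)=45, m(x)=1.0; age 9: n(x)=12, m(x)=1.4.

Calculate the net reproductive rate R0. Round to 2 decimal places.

22.23

lx = nx/n0 = nx/100: 1, 1, 0.96, 0.93, 0.93, 0.86, 0.83, 0.67, 0.45, 0.12
lx·mx by age: 0, 4.6, 4.896, 1.86, 3.72, 2.838, 2.158, 1.541, 0.45, 0.168
R0 = Σ lx·mx = 22.231 → 22.23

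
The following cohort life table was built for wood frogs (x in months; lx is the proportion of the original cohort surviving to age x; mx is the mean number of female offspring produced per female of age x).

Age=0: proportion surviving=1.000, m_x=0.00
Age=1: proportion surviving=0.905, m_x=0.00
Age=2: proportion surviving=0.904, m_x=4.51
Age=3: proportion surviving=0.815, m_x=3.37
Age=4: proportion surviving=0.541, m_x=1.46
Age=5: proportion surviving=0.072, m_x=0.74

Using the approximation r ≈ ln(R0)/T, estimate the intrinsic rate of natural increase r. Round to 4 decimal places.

R0 = Σ lx·mx = 0 + 0 + 4.07704 + 2.74655 + 0.78986 + 0.05328 = 7.66673
Σ x·lx·mx = 19.81957; T = 19.81957/7.66673 = 2.58514…
r ≈ ln(R0)/T = ln(7.66673)/2.58514… = 0.787923… → 0.7879

0.7879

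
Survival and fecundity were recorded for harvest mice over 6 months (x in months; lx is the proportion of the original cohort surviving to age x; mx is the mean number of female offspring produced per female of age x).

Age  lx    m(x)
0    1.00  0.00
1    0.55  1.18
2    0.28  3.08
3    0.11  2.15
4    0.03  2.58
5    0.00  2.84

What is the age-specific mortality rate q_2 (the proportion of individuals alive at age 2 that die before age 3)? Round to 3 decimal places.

q_2 = (l_2 − l_3) / l_2 = (0.28 − 0.11) / 0.28
     = 0.17 / 0.28 = 0.607143… → 0.607

0.607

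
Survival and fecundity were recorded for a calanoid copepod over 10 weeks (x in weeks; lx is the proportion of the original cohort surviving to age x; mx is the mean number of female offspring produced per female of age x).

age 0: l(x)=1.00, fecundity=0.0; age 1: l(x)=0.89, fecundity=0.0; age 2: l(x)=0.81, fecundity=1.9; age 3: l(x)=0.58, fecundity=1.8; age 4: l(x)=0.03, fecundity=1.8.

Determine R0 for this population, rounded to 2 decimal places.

2.64

lx·mx by age: 0, 0, 1.539, 1.044, 0.054
R0 = Σ lx·mx = 2.637 → 2.64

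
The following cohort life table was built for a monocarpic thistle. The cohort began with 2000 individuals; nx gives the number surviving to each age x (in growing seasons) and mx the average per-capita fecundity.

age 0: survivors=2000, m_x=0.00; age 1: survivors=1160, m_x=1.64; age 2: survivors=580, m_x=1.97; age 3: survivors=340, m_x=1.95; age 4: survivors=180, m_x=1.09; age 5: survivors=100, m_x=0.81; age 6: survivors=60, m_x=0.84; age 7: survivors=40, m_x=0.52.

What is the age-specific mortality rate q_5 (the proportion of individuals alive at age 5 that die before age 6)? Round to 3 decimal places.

0.400

lx = nx/n0 = nx/2000: 1, 0.58, 0.29, 0.17, 0.09, 0.05, 0.03, 0.02
q_5 = (l_5 − l_6) / l_5 = (0.05 − 0.03) / 0.05
     = 0.02 / 0.05 = 0.4 → 0.400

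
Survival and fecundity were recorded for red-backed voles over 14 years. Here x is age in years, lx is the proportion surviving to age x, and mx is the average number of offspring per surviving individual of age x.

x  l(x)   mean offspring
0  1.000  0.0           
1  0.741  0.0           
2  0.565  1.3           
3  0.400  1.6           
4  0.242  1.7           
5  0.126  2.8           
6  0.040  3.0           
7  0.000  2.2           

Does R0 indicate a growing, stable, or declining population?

growing

R0 = Σ lx·mx = 0 + 0 + 0.7345 + 0.64 + 0.4114 + 0.3528 + 0.12 + 0 = 2.2587
R0 > 1, so the population is growing.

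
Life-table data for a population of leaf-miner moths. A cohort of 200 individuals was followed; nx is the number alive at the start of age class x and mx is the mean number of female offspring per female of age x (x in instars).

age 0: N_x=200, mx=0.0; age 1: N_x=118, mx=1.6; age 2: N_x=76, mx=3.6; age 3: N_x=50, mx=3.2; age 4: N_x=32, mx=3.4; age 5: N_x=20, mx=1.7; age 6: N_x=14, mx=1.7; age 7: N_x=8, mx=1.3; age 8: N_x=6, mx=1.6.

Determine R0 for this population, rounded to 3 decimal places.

lx = nx/n0 = nx/200: 1, 0.59, 0.38, 0.25, 0.16, 0.1, 0.07, 0.04, 0.03
lx·mx by age: 0, 0.944, 1.368, 0.8, 0.544, 0.17, 0.119, 0.052, 0.048
R0 = Σ lx·mx = 4.045 → 4.045

4.045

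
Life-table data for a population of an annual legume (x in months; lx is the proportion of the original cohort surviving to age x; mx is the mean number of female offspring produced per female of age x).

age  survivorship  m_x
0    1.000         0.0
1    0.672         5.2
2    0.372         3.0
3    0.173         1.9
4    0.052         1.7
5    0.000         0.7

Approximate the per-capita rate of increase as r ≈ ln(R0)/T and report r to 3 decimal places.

1.149

R0 = Σ lx·mx = 0 + 3.4944 + 1.116 + 0.3287 + 0.0884 + 0 = 5.0275
Σ x·lx·mx = 7.0661; T = 7.0661/5.0275 = 1.40549…
r ≈ ln(R0)/T = ln(5.0275)/1.40549… = 1.14901… → 1.149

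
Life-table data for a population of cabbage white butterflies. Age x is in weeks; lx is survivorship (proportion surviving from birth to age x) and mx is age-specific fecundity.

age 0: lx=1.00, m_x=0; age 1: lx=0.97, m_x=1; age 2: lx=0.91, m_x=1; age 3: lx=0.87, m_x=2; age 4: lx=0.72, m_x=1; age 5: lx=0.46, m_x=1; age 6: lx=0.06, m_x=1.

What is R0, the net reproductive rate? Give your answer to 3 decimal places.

lx·mx by age: 0, 0.97, 0.91, 1.74, 0.72, 0.46, 0.06
R0 = Σ lx·mx = 4.86 → 4.860

4.860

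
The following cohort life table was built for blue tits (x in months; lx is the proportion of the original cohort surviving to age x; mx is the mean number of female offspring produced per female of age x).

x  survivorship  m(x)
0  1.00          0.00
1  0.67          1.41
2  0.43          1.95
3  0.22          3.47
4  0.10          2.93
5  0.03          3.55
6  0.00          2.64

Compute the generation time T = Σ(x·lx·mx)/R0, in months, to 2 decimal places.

lx·mx: 0, 0.9447, 0.8385, 0.7634, 0.293, 0.1065, 0 → R0 = 2.9461
x·lx·mx: 0, 0.9447, 1.677, 2.2902, 1.172, 0.5325, 0 → Σ = 6.6164
T = 6.6164 / 2.9461 = 2.245817… → 2.25

2.25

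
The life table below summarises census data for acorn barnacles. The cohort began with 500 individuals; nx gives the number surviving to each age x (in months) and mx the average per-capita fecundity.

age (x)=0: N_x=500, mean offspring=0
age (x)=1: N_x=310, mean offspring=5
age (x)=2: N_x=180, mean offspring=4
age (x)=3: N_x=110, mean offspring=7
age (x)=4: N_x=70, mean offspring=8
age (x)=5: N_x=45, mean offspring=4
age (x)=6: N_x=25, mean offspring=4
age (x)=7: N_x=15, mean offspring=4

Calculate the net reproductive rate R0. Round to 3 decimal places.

7.880

lx = nx/n0 = nx/500: 1, 0.62, 0.36, 0.22, 0.14, 0.09, 0.05, 0.03
lx·mx by age: 0, 3.1, 1.44, 1.54, 1.12, 0.36, 0.2, 0.12
R0 = Σ lx·mx = 7.88 → 7.880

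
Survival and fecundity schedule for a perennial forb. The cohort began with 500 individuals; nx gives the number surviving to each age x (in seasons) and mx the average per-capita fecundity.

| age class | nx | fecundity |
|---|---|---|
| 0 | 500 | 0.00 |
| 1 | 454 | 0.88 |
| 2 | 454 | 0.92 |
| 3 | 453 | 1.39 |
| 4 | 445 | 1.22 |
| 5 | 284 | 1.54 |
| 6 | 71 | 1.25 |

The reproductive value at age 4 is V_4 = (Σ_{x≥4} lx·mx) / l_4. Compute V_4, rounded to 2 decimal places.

2.40

lx = nx/n0 = nx/500: 1, 0.908, 0.908, 0.906, 0.89, 0.568, 0.142
lx·mx for x ≥ 4: 1.0858, 0.87472, 0.1775 → sum = 2.13802
V_4 = 2.13802 / l_4 = 2.13802 / 0.89 = 2.40227… → 2.40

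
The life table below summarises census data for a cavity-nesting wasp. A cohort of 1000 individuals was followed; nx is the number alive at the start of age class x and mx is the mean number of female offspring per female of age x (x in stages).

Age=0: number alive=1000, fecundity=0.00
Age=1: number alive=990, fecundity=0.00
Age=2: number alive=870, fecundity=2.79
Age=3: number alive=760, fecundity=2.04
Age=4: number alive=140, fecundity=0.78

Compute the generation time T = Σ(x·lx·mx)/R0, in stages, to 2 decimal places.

2.43

lx = nx/n0 = nx/1000: 1, 0.99, 0.87, 0.76, 0.14
lx·mx: 0, 0, 2.4273, 1.5504, 0.1092 → R0 = 4.0869
x·lx·mx: 0, 0, 4.8546, 4.6512, 0.4368 → Σ = 9.9426
T = 9.9426 / 4.0869 = 2.432797… → 2.43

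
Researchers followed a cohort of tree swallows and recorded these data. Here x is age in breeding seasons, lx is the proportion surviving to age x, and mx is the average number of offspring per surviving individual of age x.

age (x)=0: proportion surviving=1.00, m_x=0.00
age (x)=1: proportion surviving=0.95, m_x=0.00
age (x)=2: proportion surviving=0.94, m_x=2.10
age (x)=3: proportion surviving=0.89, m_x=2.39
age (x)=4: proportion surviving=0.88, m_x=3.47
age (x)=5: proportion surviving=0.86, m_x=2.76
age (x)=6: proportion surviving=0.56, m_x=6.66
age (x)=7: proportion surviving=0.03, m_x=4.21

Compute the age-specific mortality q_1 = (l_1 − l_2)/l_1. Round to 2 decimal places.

0.01

q_1 = (l_1 − l_2) / l_1 = (0.95 − 0.94) / 0.95
     = 0.01 / 0.95 = 0.010526… → 0.01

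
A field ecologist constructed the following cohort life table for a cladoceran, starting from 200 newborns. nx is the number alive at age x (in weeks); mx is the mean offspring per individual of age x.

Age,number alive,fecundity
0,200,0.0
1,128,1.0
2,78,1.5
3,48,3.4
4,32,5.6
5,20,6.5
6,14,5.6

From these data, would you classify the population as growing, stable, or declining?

lx = nx/n0 = nx/200: 1, 0.64, 0.39, 0.24, 0.16, 0.1, 0.07
R0 = Σ lx·mx = 0 + 0.64 + 0.585 + 0.816 + 0.896 + 0.65 + 0.392 = 3.979
R0 > 1, so the population is growing.

growing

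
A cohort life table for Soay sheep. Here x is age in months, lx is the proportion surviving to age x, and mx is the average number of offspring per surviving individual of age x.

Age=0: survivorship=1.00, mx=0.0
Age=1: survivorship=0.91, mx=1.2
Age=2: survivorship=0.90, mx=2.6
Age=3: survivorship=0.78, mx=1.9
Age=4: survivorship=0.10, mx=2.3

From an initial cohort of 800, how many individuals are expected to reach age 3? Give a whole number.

624

Expected survivors = N0 · l_3 = 800 × 0.78 = 624 → 624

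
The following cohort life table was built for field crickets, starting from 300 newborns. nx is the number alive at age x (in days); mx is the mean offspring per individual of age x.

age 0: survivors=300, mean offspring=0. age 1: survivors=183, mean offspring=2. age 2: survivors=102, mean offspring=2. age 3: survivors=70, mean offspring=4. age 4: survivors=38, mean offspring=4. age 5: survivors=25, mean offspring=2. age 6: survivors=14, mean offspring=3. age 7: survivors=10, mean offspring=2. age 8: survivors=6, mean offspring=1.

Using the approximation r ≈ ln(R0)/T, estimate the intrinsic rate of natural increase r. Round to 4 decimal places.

lx = nx/n0 = nx/300: 1, 0.61, 0.34, 0.23333…, 0.12667…, 0.08333…, 0.04667…, 0.03333…, 0.02
R0 = Σ lx·mx = 0 + 1.22 + 0.68 + 0.93333… + 0.50667… + 0.16667… + 0.14… + 0.06667… + 0.02 = 3.733333…
Σ x·lx·mx = 9.706667…; T = 9.706667…/3.733333… = 2.6…
r ≈ ln(R0)/T = ln(3.733333…)/2.6… = 0.506654… → 0.5067

0.5067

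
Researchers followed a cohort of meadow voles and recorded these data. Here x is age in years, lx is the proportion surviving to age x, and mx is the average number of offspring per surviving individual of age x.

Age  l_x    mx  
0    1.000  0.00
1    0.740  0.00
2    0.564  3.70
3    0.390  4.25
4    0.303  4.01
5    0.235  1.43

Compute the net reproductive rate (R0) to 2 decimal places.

5.30

lx·mx by age: 0, 0, 2.0868, 1.6575, 1.21503, 0.33605
R0 = Σ lx·mx = 5.29538 → 5.30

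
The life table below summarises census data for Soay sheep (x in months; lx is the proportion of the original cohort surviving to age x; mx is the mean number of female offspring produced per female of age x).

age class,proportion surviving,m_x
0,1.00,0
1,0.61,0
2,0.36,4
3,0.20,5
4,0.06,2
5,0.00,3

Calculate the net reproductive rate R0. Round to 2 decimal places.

lx·mx by age: 0, 0, 1.44, 1, 0.12, 0
R0 = Σ lx·mx = 2.56 → 2.56

2.56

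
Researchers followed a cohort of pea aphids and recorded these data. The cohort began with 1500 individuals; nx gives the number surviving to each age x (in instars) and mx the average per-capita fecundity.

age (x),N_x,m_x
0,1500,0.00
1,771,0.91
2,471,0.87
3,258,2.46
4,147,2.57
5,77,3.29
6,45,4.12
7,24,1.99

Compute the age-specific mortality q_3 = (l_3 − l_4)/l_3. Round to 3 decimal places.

0.430

lx = nx/n0 = nx/1500: 1, 0.514, 0.314, 0.172, 0.098, 0.05133…, 0.03, 0.016
q_3 = (l_3 − l_4) / l_3 = (0.172 − 0.098) / 0.172
     = 0.074 / 0.172 = 0.430233… → 0.430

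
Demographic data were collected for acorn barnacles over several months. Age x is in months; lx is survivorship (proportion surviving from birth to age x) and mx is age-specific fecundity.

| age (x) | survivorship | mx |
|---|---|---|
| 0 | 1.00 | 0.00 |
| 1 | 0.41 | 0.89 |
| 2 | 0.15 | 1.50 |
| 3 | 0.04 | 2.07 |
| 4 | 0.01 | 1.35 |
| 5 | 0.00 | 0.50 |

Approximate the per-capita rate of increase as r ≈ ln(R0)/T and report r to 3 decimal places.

R0 = Σ lx·mx = 0 + 0.3649 + 0.225 + 0.0828 + 0.0135 + 0 = 0.6862
Σ x·lx·mx = 1.1173; T = 1.1173/0.6862 = 1.62824…
r ≈ ln(R0)/T = ln(0.6862)/1.62824… = -0.23128… → -0.231

-0.231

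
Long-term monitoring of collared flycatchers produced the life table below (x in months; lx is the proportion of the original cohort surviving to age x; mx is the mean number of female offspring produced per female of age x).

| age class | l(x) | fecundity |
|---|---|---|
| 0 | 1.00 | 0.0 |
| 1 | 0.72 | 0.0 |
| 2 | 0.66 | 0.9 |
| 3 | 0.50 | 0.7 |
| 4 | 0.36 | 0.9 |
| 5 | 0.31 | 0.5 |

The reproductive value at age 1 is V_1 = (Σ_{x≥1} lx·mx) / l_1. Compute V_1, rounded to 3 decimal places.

1.976

lx·mx for x ≥ 1: 0, 0.594, 0.35, 0.324, 0.155 → sum = 1.423
V_1 = 1.423 / l_1 = 1.423 / 0.72 = 1.976389… → 1.976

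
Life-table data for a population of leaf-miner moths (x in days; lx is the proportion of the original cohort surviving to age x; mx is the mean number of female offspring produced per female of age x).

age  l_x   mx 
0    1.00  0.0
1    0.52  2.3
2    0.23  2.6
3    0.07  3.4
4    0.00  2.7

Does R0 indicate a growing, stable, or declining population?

growing

R0 = Σ lx·mx = 0 + 1.196 + 0.598 + 0.238 + 0 = 2.032
R0 > 1, so the population is growing.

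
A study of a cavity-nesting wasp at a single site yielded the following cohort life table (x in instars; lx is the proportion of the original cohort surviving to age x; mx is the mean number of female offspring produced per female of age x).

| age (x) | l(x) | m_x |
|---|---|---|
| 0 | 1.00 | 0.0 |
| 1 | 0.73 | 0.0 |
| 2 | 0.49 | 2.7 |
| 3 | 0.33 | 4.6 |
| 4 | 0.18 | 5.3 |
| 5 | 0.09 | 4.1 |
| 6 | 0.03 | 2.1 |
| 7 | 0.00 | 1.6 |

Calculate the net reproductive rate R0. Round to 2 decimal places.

lx·mx by age: 0, 0, 1.323, 1.518, 0.954, 0.369, 0.063, 0
R0 = Σ lx·mx = 4.227 → 4.23

4.23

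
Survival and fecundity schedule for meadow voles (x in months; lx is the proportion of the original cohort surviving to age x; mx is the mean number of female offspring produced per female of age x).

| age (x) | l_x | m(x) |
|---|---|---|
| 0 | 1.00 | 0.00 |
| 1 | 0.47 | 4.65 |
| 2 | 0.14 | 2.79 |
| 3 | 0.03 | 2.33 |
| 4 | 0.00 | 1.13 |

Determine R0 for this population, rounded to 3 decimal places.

2.646

lx·mx by age: 0, 2.1855, 0.3906, 0.0699, 0
R0 = Σ lx·mx = 2.646 → 2.646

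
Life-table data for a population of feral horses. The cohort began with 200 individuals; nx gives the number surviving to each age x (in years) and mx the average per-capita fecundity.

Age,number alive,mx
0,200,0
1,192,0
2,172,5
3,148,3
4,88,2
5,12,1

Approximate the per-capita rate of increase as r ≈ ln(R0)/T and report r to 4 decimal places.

lx = nx/n0 = nx/200: 1, 0.96, 0.86, 0.74, 0.44, 0.06
R0 = Σ lx·mx = 0 + 0 + 4.3 + 2.22 + 0.88 + 0.06 = 7.46
Σ x·lx·mx = 19.08; T = 19.08/7.46 = 2.55764…
r ≈ ln(R0)/T = ln(7.46)/2.55764… = 0.785707… → 0.7857

0.7857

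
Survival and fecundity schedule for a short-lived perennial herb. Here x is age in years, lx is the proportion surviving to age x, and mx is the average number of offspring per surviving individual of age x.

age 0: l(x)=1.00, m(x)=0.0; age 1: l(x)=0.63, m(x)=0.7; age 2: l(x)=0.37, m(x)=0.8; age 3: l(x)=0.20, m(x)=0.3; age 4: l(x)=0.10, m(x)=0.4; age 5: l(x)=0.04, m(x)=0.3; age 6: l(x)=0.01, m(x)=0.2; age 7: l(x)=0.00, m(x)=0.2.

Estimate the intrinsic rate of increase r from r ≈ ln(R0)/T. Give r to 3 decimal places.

-0.095

R0 = Σ lx·mx = 0 + 0.441 + 0.296 + 0.06 + 0.04 + 0.012 + 0.002 + 0 = 0.851
Σ x·lx·mx = 1.445; T = 1.445/0.851 = 1.698…
r ≈ ln(R0)/T = ln(0.851)/1.698… = -0.09502… → -0.095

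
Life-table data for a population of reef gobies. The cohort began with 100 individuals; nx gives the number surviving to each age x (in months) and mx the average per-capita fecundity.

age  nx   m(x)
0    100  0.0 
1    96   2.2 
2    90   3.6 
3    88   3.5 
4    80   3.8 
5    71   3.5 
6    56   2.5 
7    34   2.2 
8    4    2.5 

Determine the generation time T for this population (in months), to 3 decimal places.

3.508

lx = nx/n0 = nx/100: 1, 0.96, 0.9, 0.88, 0.8, 0.71, 0.56, 0.34, 0.04
lx·mx: 0, 2.112, 3.24, 3.08, 3.04, 2.485, 1.4, 0.748, 0.1 → R0 = 16.205
x·lx·mx: 0, 2.112, 6.48, 9.24, 12.16, 12.425, 8.4, 5.236, 0.8 → Σ = 56.853
T = 56.853 / 16.205 = 3.508362… → 3.508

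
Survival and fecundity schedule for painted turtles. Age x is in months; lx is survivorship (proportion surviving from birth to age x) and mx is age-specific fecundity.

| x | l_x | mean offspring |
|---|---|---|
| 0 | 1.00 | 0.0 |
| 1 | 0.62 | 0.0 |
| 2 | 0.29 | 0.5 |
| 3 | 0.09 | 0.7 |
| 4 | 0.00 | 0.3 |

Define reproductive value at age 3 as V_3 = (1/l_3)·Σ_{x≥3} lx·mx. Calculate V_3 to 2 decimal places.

lx·mx for x ≥ 3: 0.063, 0 → sum = 0.063
V_3 = 0.063 / l_3 = 0.063 / 0.09 = 0.7 → 0.70

0.70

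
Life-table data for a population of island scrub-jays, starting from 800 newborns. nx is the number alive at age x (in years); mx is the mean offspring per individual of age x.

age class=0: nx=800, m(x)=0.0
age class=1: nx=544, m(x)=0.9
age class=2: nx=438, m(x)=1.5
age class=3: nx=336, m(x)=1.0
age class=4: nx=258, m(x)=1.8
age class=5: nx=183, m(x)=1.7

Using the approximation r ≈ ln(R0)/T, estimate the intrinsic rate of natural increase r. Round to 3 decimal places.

0.376

lx = nx/n0 = nx/800: 1, 0.68, 0.5475, 0.42, 0.3225, 0.22875
R0 = Σ lx·mx = 0 + 0.612 + 0.82125 + 0.42 + 0.5805 + 0.38888… = 2.822625
Σ x·lx·mx = 7.780875; T = 7.780875/2.822625 = 2.75661…
r ≈ ln(R0)/T = ln(2.822625)/2.75661… = 0.37643… → 0.376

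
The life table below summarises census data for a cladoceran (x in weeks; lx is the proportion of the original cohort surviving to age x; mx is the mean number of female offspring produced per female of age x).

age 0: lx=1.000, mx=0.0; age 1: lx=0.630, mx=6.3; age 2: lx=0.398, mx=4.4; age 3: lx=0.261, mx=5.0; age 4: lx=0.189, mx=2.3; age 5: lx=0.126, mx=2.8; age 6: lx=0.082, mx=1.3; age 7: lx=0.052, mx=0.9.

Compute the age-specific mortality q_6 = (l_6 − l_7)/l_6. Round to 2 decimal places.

q_6 = (l_6 − l_7) / l_6 = (0.082 − 0.052) / 0.082
     = 0.03 / 0.082 = 0.365854… → 0.37

0.37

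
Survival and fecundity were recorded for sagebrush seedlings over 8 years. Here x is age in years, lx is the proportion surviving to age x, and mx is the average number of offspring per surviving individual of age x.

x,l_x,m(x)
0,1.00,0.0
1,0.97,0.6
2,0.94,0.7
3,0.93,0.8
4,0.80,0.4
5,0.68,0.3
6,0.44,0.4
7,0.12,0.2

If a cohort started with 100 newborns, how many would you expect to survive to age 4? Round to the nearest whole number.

80

Expected survivors = N0 · l_4 = 100 × 0.80 = 80 → 80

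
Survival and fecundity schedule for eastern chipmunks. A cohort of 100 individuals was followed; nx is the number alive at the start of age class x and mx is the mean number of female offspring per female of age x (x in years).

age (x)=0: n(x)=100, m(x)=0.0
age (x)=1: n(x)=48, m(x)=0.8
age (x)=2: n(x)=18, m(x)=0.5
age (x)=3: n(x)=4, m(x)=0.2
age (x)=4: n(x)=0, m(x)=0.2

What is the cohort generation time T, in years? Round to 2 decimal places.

1.22

lx = nx/n0 = nx/100: 1, 0.48, 0.18, 0.04, 0
lx·mx: 0, 0.384, 0.09, 0.008, 0 → R0 = 0.482
x·lx·mx: 0, 0.384, 0.18, 0.024, 0 → Σ = 0.588
T = 0.588 / 0.482 = 1.219917… → 1.22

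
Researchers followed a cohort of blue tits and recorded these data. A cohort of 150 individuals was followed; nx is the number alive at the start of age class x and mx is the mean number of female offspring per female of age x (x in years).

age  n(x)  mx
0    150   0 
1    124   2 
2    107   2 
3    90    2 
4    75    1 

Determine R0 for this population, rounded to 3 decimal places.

4.780

lx = nx/n0 = nx/150: 1, 0.82667…, 0.71333…, 0.6, 0.5
lx·mx by age: 0, 1.653333…, 1.426667…, 1.2, 0.5
R0 = Σ lx·mx = 4.78… → 4.780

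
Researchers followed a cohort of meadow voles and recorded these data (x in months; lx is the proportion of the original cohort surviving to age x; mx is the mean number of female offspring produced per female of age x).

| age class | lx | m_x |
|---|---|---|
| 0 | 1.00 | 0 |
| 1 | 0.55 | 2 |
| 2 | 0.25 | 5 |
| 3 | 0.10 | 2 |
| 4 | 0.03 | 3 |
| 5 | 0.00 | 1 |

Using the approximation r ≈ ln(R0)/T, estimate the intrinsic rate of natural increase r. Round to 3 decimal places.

0.562

R0 = Σ lx·mx = 0 + 1.1 + 1.25 + 0.2 + 0.09 + 0 = 2.64
Σ x·lx·mx = 4.56; T = 4.56/2.64 = 1.72727…
r ≈ ln(R0)/T = ln(2.64)/1.72727… = 0.56203… → 0.562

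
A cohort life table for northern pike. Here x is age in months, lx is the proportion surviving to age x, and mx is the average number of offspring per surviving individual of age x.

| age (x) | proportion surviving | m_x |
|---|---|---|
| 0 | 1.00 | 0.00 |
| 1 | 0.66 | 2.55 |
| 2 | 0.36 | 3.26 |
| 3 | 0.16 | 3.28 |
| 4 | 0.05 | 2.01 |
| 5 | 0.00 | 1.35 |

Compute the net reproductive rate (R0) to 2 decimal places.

3.48

lx·mx by age: 0, 1.683, 1.1736, 0.5248, 0.1005, 0
R0 = Σ lx·mx = 3.4819 → 3.48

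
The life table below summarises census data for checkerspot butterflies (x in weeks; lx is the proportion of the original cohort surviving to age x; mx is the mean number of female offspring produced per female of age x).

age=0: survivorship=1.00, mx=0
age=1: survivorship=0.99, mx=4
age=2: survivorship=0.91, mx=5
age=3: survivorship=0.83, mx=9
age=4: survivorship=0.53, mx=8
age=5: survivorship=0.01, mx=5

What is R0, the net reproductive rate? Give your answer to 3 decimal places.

lx·mx by age: 0, 3.96, 4.55, 7.47, 4.24, 0.05
R0 = Σ lx·mx = 20.27 → 20.270

20.270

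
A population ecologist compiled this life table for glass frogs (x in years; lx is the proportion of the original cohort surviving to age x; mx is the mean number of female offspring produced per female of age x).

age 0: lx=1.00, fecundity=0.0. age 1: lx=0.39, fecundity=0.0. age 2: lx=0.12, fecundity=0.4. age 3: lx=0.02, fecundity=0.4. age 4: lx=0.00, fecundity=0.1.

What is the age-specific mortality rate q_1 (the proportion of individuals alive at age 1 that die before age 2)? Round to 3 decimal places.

q_1 = (l_1 − l_2) / l_1 = (0.39 − 0.12) / 0.39
     = 0.27 / 0.39 = 0.692308… → 0.692

0.692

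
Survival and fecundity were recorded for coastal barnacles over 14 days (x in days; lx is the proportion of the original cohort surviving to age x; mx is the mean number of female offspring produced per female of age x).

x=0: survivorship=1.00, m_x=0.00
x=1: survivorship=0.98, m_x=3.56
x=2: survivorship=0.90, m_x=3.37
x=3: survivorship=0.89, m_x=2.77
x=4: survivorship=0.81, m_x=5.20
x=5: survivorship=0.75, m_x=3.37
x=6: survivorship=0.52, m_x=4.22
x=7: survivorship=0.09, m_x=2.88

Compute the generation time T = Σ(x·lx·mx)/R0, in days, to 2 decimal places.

3.38

lx·mx: 0, 3.4888, 3.033, 2.4653, 4.212, 2.5275, 2.1944, 0.2592 → R0 = 18.1802
x·lx·mx: 0, 3.4888, 6.066, 7.3959, 16.848, 12.6375, 13.1664, 1.8144 → Σ = 61.417
T = 61.417 / 18.1802 = 3.378236… → 3.38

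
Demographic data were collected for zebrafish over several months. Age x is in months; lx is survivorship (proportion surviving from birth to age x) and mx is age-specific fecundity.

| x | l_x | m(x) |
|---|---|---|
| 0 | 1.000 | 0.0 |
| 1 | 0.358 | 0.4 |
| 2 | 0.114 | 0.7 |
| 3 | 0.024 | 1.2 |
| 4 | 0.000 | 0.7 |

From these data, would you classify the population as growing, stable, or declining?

declining

R0 = Σ lx·mx = 0 + 0.1432 + 0.0798 + 0.0288 + 0 = 0.2518
R0 < 1, so the population is declining.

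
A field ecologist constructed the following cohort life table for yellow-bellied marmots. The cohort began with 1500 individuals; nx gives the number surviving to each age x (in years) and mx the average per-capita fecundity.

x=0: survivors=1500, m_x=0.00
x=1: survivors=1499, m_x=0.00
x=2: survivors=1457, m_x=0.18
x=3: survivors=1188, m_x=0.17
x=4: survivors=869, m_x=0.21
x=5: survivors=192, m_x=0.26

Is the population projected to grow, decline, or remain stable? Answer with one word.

declining

lx = nx/n0 = nx/1500: 1, 0.99933…, 0.97133…, 0.792, 0.57933…, 0.128
R0 = Σ lx·mx = 0 + 0 + 0.17484… + 0.13464 + 0.12166… + 0.03328 = 0.46442…
R0 < 1, so the population is declining.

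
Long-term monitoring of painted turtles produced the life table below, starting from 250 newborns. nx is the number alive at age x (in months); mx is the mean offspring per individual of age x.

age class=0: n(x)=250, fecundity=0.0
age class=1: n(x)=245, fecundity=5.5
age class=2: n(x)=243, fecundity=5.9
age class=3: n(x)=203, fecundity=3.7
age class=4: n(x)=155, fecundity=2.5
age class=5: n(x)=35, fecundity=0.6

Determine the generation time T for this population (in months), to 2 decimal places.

lx = nx/n0 = nx/250: 1, 0.98, 0.972, 0.812, 0.62, 0.14
lx·mx: 0, 5.39, 5.7348, 3.0044, 1.55, 0.084 → R0 = 15.7632
x·lx·mx: 0, 5.39, 11.4696, 9.0132, 6.2, 0.42 → Σ = 32.4928
T = 32.4928 / 15.7632 = 2.061307… → 2.06

2.06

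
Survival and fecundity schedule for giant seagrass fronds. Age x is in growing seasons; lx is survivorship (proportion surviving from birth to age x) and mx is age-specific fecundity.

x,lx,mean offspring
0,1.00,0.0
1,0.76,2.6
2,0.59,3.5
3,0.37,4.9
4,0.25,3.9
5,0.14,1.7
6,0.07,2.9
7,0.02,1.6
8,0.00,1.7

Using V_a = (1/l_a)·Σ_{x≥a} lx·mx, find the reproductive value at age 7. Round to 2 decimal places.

lx·mx for x ≥ 7: 0.032, 0 → sum = 0.032
V_7 = 0.032 / l_7 = 0.032 / 0.02 = 1.6 → 1.60

1.60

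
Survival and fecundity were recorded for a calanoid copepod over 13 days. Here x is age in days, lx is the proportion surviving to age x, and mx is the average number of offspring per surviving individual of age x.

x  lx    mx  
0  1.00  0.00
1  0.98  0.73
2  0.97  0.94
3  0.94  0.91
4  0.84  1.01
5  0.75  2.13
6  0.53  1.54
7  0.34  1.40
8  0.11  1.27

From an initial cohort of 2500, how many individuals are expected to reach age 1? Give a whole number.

Expected survivors = N0 · l_1 = 2500 × 0.98 = 2450 → 2450

2450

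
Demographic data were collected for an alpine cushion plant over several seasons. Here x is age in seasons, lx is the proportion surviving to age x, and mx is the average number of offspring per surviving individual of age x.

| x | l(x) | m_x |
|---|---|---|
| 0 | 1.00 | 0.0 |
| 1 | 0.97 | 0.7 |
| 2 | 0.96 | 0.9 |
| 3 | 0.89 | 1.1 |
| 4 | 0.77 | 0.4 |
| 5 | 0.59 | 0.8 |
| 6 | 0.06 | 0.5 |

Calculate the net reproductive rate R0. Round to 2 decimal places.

lx·mx by age: 0, 0.679, 0.864, 0.979, 0.308, 0.472, 0.03
R0 = Σ lx·mx = 3.332 → 3.33

3.33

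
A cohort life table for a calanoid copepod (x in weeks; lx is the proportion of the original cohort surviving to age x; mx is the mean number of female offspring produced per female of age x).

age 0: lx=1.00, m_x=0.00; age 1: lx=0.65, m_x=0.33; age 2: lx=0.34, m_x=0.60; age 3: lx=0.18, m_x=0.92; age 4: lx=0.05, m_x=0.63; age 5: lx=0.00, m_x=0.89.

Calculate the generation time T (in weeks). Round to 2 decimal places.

2.02

lx·mx: 0, 0.2145, 0.204, 0.1656, 0.0315, 0 → R0 = 0.6156
x·lx·mx: 0, 0.2145, 0.408, 0.4968, 0.126, 0 → Σ = 1.2453
T = 1.2453 / 0.6156 = 2.022904… → 2.02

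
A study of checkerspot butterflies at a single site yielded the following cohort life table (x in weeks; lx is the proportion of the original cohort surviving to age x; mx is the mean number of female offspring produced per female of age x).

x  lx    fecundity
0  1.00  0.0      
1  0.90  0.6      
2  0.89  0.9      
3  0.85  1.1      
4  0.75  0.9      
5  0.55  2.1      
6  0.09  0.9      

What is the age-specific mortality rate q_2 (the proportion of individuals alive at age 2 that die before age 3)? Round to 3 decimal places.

0.045

q_2 = (l_2 − l_3) / l_2 = (0.89 − 0.85) / 0.89
     = 0.04 / 0.89 = 0.044944… → 0.045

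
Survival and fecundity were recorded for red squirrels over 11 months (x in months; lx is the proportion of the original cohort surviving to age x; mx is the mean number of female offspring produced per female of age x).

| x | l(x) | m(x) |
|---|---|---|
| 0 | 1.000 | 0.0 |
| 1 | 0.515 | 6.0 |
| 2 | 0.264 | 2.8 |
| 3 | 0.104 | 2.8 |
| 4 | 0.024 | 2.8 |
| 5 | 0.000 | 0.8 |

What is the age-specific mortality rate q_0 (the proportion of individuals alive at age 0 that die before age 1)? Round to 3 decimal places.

q_0 = (l_0 − l_1) / l_0 = (1 − 0.515) / 1
     = 0.485 / 1 = 0.485 → 0.485

0.485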